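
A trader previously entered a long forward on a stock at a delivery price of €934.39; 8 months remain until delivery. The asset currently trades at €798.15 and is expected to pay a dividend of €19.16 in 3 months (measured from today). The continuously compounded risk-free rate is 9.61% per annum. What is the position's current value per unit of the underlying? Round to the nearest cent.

-€96.96

PV(remaining dividends) I = 19.16·e^(−0.0961·3/12) = 18.7052
Current forward F = (S − I)·e^(rT) = (798.15 − 18.7052)·e^(0.0961·8/12) = 779.4448 × 1.066163 = 831.0152
Value (long) = (F − K)·e^(−rT) = (831.0152 − 934.39) × 0.937942 = -96.9596
Value = -€96.96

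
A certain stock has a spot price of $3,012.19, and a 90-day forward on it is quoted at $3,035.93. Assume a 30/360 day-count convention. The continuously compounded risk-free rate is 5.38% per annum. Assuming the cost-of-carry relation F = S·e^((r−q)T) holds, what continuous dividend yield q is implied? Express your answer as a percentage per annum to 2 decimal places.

2.24%

From F = S·e^((r−q)T): (r − q) = ln(F/S)/T
ln(3035.93/3012.19) = ln(1.007881) = 0.007850
(r − q) = 0.007850 / (90/360) = 0.031400
q = r − ln(F/S)/T = 0.0538 − 0.031400 = 0.022400
q = 2.24%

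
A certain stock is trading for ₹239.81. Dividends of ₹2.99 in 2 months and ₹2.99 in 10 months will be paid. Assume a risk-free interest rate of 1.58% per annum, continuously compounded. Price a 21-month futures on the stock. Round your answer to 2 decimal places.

PV(dividends) I = 2.99·e^(−0.0158·2/12) + 2.99·e^(−0.0158·10/12)
I = 2.9821 + 2.9509 = 5.9330
F = (S − I)·e^(rT) = (239.81 − 5.9330) · e^(0.0158·21/12)
= 233.8770 · e^0.027650 = 233.8770 × 1.028036 = ₹240.43

₹240.43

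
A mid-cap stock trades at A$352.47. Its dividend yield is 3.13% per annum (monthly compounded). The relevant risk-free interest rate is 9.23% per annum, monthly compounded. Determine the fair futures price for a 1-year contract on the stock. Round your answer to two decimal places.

F = S · (1+r/12)^(12T) / (1+q/12)^(12T)
= 352.47 × 1.096307 / 1.031753 = 352.47 × 1.062567
F = A$374.52

A$374.52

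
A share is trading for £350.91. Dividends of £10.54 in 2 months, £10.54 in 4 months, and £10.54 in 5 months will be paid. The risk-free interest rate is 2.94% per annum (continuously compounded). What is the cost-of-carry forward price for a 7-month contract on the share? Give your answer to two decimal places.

£325.10

PV(dividends) I = 10.54·e^(−0.0294·2/12) + 10.54·e^(−0.0294·4/12) + 10.54·e^(−0.0294·5/12)
I = 10.4885 + 10.4372 + 10.4117 = 31.3374
F = (S − I)·e^(rT) = (350.91 − 31.3374) · e^(0.0294·7/12)
= 319.5726 · e^0.017150 = 319.5726 × 1.017298 = £325.10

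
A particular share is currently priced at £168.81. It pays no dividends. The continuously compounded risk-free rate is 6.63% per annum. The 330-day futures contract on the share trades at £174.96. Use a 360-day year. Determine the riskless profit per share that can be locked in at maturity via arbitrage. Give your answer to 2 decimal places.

£4.43 per share

Fair futures: F* = S·e^(carry·T), with carry = r = 0.0663
F* = 168.81 · e^(0.0663 × 330/360) = 168.81 · e^0.060775 = 168.81 × 1.062660 = £179.3876
Market £174.96 < fair £179.3876: forward underpriced → reverse cash-and-carry (short spot, go long the forward).
At maturity, profit = |F_mkt − F*| = |174.96 − 179.3876| = £4.43 per share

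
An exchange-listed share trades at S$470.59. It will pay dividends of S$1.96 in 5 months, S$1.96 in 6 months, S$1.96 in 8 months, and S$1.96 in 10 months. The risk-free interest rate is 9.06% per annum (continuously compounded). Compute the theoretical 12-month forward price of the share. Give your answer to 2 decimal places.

S$507.09

PV(dividends) I = 1.96·e^(−0.0906·5/12) + 1.96·e^(−0.0906·6/12) + 1.96·e^(−0.0906·8/12) + 1.96·e^(−0.0906·10/12)
I = 1.8874 + 1.8732 + 1.8451 + 1.8175 = 7.4232
F = (S − I)·e^(rT) = (470.59 − 7.4232) · e^(0.0906·12/12)
= 463.1668 · e^0.090600 = 463.1668 × 1.094831 = S$507.09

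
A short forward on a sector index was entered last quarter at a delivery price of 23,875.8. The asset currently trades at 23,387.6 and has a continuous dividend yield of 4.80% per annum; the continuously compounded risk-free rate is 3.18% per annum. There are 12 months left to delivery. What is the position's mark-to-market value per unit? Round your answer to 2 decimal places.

836.98

Current fair forward for the remaining 12 months: F = S·e^((r − q)·T), (r − q) = 0.0318 − 0.0480 = -0.0162
F = 23387.6 · e^(-0.0162 × 12/12) = 23387.6 × 0.98393051 = 23011.7732
Value of long forward = (F − K)·e^(−rT) = (23011.7732 − 23875.8) · e^(−0.0318·12/12)
= -864.0268 × 0.96870030 = -836.98
Short position value = −(long value) = 836.98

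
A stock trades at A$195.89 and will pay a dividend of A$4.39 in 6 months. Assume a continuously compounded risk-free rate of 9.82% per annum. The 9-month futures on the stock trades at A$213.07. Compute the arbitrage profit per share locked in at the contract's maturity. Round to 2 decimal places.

A$6.71 per share

PV(dividends) I = 4.39·e^(−0.0982·6/12) = 4.1797
Fair futures F* = (S − I)·e^(rT) = (195.89 − 4.1797)·e^0.073650 = 191.7103 × 1.076430 = 206.3627
Market A$213.07 > fair 206.3627: forward overpriced → cash-and-carry (borrow at r, buy the stock and collect the dividends, short the forward).
Profit at T = |F_mkt − F*| = |213.07 − 206.3627| = A$6.71 per share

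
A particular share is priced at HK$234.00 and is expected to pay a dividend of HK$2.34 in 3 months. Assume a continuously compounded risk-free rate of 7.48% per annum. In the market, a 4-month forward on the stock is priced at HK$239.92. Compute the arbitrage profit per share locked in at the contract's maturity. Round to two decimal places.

HK$2.37 per share

PV(dividends) I = 2.34·e^(−0.0748·3/12) = 2.2966
Fair forward F* = (S − I)·e^(rT) = (234.00 − 2.2966)·e^0.024933 = 231.7034 × 1.025246 = 237.5530
Market HK$239.92 > fair 237.5530: forward overpriced → cash-and-carry (borrow at r, buy the stock and collect the dividends, short the forward).
Profit at T = |F_mkt − F*| = |239.92 − 237.5530| = HK$2.37 per share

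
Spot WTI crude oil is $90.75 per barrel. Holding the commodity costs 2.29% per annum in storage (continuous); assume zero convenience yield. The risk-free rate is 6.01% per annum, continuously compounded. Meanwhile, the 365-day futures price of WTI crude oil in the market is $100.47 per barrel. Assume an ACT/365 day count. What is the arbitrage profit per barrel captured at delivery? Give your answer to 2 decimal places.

$1.87 per barrel

Fair futures: F* = S·e^(carry·T), with carry = (r + u) = 0.0601 + 0.0229 = 0.0830
F* = 90.75 · e^(0.0830 × 365/365) = 90.75 · e^0.083000 = 90.75 × 1.086542 = $98.6037
Market $100.47 > fair $98.6037: forward overpriced → cash-and-carry (buy spot, short the forward).
At maturity, profit = |F_mkt − F*| = |100.47 − 98.6037| = $1.87 per barrel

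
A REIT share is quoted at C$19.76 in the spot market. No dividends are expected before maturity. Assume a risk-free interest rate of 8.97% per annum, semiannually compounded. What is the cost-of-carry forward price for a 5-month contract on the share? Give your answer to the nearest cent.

C$20.50

F = S · (1+r/2)^(2T)
= 19.76 × 1.037238
F = C$20.50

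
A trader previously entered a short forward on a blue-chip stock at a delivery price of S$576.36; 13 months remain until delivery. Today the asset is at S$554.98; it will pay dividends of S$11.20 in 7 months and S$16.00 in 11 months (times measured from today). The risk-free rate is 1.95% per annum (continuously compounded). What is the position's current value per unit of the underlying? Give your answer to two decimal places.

S$36.12

PV(remaining dividends) I = 11.20·e^(−0.0195·7/12) + 16.00·e^(−0.0195·11/12) = 26.7899
Current forward F = (S − I)·e^(rT) = (554.98 − 26.7899)·e^(0.0195·13/12) = 528.1901 × 1.021350 = 539.4670
Value (long) = (F − K)·e^(−rT) = (539.4670 − 576.36) × 0.979097 = -36.1218
Short position value = −(long value) = S$36.12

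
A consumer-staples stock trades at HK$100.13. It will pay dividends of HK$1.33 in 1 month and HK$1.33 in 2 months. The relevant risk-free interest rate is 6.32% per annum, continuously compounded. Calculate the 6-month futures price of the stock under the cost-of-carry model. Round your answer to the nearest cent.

HK$100.62

PV(dividends) I = 1.33·e^(−0.0632·1/12) + 1.33·e^(−0.0632·2/12)
I = 1.3230 + 1.3161 = 2.6391
F = (S − I)·e^(rT) = (100.13 − 2.6391) · e^(0.0632·6/12)
= 97.4909 · e^0.031600 = 97.4909 × 1.032105 = HK$100.62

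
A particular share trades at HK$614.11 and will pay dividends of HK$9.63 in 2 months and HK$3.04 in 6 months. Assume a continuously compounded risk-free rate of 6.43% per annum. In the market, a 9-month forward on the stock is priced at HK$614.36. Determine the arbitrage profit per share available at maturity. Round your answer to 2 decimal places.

HK$17.00 per share

PV(dividends) I = 9.63·e^(−0.0643·2/12) + 3.04·e^(−0.0643·6/12) = 12.4712
Fair forward F* = (S − I)·e^(rT) = (614.11 − 12.4712)·e^0.048225 = 601.6388 × 1.049407 = 631.3640
Market HK$614.36 < fair 631.3640: forward underpriced → reverse cash-and-carry (short the stock, invest proceeds at r, pay the dividends, go long the forward).
Profit at T = |F_mkt − F*| = |614.36 − 631.3640| = HK$17.00 per share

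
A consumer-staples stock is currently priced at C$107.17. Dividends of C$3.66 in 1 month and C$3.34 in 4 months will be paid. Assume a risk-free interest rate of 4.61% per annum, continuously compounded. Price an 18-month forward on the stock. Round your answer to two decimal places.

PV(dividends) I = 3.66·e^(−0.0461·1/12) + 3.34·e^(−0.0461·4/12)
I = 3.6460 + 3.2891 = 6.9351
F = (S − I)·e^(rT) = (107.17 − 6.9351) · e^(0.0461·18/12)
= 100.2349 · e^0.069150 = 100.2349 × 1.071597 = C$107.41

C$107.41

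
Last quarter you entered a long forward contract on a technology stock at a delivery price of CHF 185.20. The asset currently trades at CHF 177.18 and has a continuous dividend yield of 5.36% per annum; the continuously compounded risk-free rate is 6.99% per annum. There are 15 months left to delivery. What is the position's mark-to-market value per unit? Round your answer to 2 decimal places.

-CHF 4.01

Current fair forward for the remaining 15 months: F = S·e^((r − q)·T), (r − q) = 0.0699 − 0.0536 = 0.0163
F = 177.18 · e^(0.0163 × 15/12) = 177.18 × 1.020584 = 180.8271
Value of long forward = (F − K)·e^(−rT) = (180.8271 − 185.20) · e^(−0.0699·15/12)
= -4.3729 × 0.916333 = -4.01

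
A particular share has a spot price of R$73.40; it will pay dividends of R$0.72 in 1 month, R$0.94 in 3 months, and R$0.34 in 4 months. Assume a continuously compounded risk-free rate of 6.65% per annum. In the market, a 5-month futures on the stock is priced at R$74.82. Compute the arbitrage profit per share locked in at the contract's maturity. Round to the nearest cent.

PV(dividends) I = 0.72·e^(−0.0665·1/12) + 0.94·e^(−0.0665·3/12) + 0.34·e^(−0.0665·4/12) = 1.9731
Fair futures F* = (S − I)·e^(rT) = (73.40 − 1.9731)·e^0.027708 = 71.4269 × 1.028095 = 73.4336
Market R$74.82 > fair 73.4336: forward overpriced → cash-and-carry (borrow at r, buy the stock and collect the dividends, short the forward).
Profit at T = |F_mkt − F*| = |74.82 − 73.4336| = R$1.39 per share

R$1.39 per share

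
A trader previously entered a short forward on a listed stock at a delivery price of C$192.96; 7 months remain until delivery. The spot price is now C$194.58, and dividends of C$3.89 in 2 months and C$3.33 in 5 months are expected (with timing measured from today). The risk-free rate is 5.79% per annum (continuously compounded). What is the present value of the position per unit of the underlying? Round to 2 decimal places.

-C$0.93

PV(remaining dividends) I = 3.89·e^(−0.0579·2/12) + 3.33·e^(−0.0579·5/12) = 7.1033
Current forward F = (S − I)·e^(rT) = (194.58 − 7.1033)·e^(0.0579·7/12) = 187.4767 × 1.034352 = 193.9169
Value (long) = (F − K)·e^(−rT) = (193.9169 − 192.96) × 0.966789 = 0.9251
Short position value = −(long value) = -C$0.93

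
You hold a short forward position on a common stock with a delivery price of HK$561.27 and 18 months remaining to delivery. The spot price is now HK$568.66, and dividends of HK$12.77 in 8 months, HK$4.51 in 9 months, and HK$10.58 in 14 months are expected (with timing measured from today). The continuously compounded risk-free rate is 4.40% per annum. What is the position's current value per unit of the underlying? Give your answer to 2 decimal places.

-HK$16.42

PV(remaining dividends) I = 12.77·e^(−0.0440·8/12) + 4.51·e^(−0.0440·9/12) + 10.58·e^(−0.0440·14/12) = 26.8151
Current forward F = (S − I)·e^(rT) = (568.66 − 26.8151)·e^(0.0440·18/12) = 541.8449 × 1.068227 = 578.8134
Value (long) = (F − K)·e^(−rT) = (578.8134 − 561.27) × 0.936131 = 16.4229
Short position value = −(long value) = -HK$16.42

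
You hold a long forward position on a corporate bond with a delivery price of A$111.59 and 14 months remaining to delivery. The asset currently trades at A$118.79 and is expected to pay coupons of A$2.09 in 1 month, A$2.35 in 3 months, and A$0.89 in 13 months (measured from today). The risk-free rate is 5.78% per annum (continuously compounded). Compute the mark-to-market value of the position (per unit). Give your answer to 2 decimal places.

A$9.24

PV(remaining coupons) I = 2.09·e^(−0.0578·1/12) + 2.35·e^(−0.0578·3/12) + 0.89·e^(−0.0578·13/12) = 5.2322
Current forward F = (S − I)·e^(rT) = (118.79 − 5.2322)·e^(0.0578·14/12) = 113.5578 × 1.069759 = 121.4795
Value (long) = (F − K)·e^(−rT) = (121.4795 − 111.59) × 0.934790 = 9.2446
Value = A$9.24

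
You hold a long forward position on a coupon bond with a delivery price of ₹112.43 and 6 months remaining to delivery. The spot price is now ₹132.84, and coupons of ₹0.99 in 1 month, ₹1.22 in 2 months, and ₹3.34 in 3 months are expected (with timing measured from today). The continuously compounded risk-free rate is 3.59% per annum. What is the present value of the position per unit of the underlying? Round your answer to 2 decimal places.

PV(remaining coupons) I = 0.99·e^(−0.0359·1/12) + 1.22·e^(−0.0359·2/12) + 3.34·e^(−0.0359·3/12) = 5.5099
Current forward F = (S − I)·e^(rT) = (132.84 − 5.5099)·e^(0.0359·6/12) = 127.3301 × 1.018112 = 129.6363
Value (long) = (F − K)·e^(−rT) = (129.6363 − 112.43) × 0.982210 = 16.9002
Value = ₹16.90

₹16.90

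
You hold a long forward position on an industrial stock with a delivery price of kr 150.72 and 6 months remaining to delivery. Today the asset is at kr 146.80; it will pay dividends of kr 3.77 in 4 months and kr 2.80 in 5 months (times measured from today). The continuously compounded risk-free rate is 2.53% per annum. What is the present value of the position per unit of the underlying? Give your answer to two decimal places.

PV(remaining dividends) I = 3.77·e^(−0.0253·4/12) + 2.80·e^(−0.0253·5/12) = 6.5090
Current forward F = (S − I)·e^(rT) = (146.80 − 6.5090)·e^(0.0253·6/12) = 140.2910 × 1.012730 = 142.0769
Value (long) = (F − K)·e^(−rT) = (142.0769 − 150.72) × 0.987430 = -8.5345
Value = -kr 8.53

-kr 8.53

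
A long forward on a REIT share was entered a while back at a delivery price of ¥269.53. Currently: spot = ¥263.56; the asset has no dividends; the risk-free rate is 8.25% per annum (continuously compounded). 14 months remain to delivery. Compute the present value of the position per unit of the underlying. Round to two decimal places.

Current fair forward for the remaining 14 months: F = S·e^(r·T), r = 0.0825
F = 263.56 · e^(0.0825 × 14/12) = 263.56 × 1.101034 = 290.1885
Value of long forward = (F − K)·e^(−rT) = (290.1885 − 269.53) · e^(−0.0825·14/12)
= 20.6585 × 0.908237 = 18.76

¥18.76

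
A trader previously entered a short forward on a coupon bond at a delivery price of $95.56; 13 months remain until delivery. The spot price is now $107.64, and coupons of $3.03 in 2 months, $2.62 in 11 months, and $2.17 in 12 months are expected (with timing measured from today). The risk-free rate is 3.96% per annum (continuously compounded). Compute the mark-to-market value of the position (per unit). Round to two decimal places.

-$8.47

PV(remaining coupons) I = 3.03·e^(−0.0396·2/12) + 2.62·e^(−0.0396·11/12) + 2.17·e^(−0.0396·12/12) = 7.6224
Current forward F = (S − I)·e^(rT) = (107.64 − 7.6224)·e^(0.0396·13/12) = 100.0176 × 1.043834 = 104.4018
Value (long) = (F − K)·e^(−rT) = (104.4018 − 95.56) × 0.958007 = 8.4705
Short position value = −(long value) = -$8.47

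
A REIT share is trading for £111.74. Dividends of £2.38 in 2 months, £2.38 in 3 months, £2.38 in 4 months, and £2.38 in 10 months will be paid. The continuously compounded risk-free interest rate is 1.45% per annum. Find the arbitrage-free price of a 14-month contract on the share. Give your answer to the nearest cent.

£104.02

PV(dividends) I = 2.38·e^(−0.0145·2/12) + 2.38·e^(−0.0145·3/12) + 2.38·e^(−0.0145·4/12) + 2.38·e^(−0.0145·10/12)
I = 2.3743 + 2.3714 + 2.3685 + 2.3514 = 9.4656
F = (S − I)·e^(rT) = (111.74 − 9.4656) · e^(0.0145·14/12)
= 102.2744 · e^0.016917 = 102.2744 × 1.017061 = £104.02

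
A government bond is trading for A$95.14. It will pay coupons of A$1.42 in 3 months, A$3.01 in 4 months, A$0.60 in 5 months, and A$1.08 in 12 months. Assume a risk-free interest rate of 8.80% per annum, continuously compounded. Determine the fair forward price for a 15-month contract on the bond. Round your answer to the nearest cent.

A$99.64

PV(coupons) I = 1.42·e^(−0.0880·3/12) + 3.01·e^(−0.0880·4/12) + 0.60·e^(−0.0880·5/12) + 1.08·e^(−0.0880·12/12)
I = 1.3891 + 2.9230 + 0.5784 + 0.9890 = 5.8795
F = (S − I)·e^(rT) = (95.14 − 5.8795) · e^(0.0880·15/12)
= 89.2605 · e^0.110000 = 89.2605 × 1.116278 = A$99.64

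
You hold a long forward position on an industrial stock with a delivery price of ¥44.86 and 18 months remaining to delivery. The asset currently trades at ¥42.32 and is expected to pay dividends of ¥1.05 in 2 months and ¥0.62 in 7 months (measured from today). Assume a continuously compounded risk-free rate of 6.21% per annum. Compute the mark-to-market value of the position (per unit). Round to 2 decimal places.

PV(remaining dividends) I = 1.05·e^(−0.0621·2/12) + 0.62·e^(−0.0621·7/12) = 1.6371
Current forward F = (S − I)·e^(rT) = (42.32 − 1.6371)·e^(0.0621·18/12) = 40.6829 × 1.097626 = 44.6546
Value (long) = (F − K)·e^(−rT) = (44.6546 − 44.86) × 0.911057 = -0.1871
Value = -¥0.19

-¥0.19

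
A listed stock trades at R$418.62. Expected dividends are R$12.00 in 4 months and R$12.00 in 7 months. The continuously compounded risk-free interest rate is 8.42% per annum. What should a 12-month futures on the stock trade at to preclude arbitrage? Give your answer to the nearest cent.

PV(dividends) I = 12.00·e^(−0.0842·4/12) + 12.00·e^(−0.0842·7/12)
I = 11.6679 + 11.4248 = 23.0927
F = (S − I)·e^(rT) = (418.62 − 23.0927) · e^(0.0842·12/12)
= 395.5273 · e^0.084200 = 395.5273 × 1.087846 = R$430.27

R$430.27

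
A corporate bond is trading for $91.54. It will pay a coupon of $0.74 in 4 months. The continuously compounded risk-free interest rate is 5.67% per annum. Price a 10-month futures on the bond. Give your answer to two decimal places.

PV(coupons) I = 0.74·e^(−0.0567·4/12)
I = 0.7261
F = (S − I)·e^(rT) = (91.54 − 0.7261) · e^(0.0567·10/12)
= 90.8139 · e^0.047250 = 90.8139 × 1.048384 = $95.21

$95.21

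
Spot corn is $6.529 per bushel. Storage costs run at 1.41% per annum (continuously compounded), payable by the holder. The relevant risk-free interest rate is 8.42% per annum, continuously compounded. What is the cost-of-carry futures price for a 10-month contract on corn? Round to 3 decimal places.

Net carry = r + u − y = 0.0842 + 0.0141 − 0.0000 = 0.0983
F = S·e^((r+u−y)T) = 6.529 · e^(0.0983 × 10/12) = 6.529 · e^0.081917
= 6.529 × 1.085366 = $7.086 per bushel

$7.086 per bushel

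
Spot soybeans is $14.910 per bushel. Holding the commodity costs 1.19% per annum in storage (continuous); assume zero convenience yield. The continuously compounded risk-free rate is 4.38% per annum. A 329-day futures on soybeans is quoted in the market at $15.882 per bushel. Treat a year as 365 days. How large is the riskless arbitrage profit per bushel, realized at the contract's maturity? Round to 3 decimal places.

$0.204 per bushel

Fair futures: F* = S·e^(carry·T), with carry = (r + u) = 0.0438 + 0.0119 = 0.0557
F* = 14.910 · e^(0.0557 × 329/365) = 14.910 · e^0.050206 = 14.910 × 1.051488 = $15.6777
Market $15.882 > fair $15.6777: forward overpriced → cash-and-carry (buy spot, short the forward).
At maturity, profit = |F_mkt − F*| = |15.882 − 15.6777| = $0.204 per bushel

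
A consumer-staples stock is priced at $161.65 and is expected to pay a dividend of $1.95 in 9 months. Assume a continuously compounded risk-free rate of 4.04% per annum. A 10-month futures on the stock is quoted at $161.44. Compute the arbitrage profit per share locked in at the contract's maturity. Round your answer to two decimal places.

PV(dividends) I = 1.95·e^(−0.0404·9/12) = 1.8918
Fair futures F* = (S − I)·e^(rT) = (161.65 − 1.8918)·e^0.033667 = 159.7582 × 1.034240 = 165.2283
Market $161.44 < fair 165.2283: forward underpriced → reverse cash-and-carry (short the stock, invest proceeds at r, pay the dividends, go long the forward).
Profit at T = |F_mkt − F*| = |161.44 − 165.2283| = $3.79 per share

$3.79 per share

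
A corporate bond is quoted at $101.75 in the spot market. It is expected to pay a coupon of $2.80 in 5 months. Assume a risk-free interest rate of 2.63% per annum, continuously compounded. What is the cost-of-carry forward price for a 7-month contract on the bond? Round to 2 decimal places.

$100.51

PV(coupons) I = 2.80·e^(−0.0263·5/12)
I = 2.7695
F = (S − I)·e^(rT) = (101.75 − 2.7695) · e^(0.0263·7/12)
= 98.9805 · e^0.015342 = 98.9805 × 1.015460 = $100.51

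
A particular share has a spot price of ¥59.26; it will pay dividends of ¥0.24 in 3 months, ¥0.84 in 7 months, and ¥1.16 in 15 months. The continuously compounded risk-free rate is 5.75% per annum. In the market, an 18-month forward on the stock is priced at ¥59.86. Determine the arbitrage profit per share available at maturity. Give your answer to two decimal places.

¥2.42 per share

PV(dividends) I = 0.24·e^(−0.0575·3/12) + 0.84·e^(−0.0575·7/12) + 1.16·e^(−0.0575·15/12) = 2.1284
Fair forward F* = (S − I)·e^(rT) = (59.26 − 2.1284)·e^0.086250 = 57.1316 × 1.090079 = 62.2780
Market ¥59.86 < fair 62.2780: forward underpriced → reverse cash-and-carry (short the stock, invest proceeds at r, pay the dividends, go long the forward).
Profit at T = |F_mkt − F*| = |59.86 − 62.2780| = ¥2.42 per share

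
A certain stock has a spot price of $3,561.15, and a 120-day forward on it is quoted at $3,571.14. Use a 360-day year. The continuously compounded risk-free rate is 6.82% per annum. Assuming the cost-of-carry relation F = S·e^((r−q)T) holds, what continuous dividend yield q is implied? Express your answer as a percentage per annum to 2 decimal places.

5.98%

From F = S·e^((r−q)T): (r − q) = ln(F/S)/T
ln(3571.14/3561.15) = ln(1.002805) = 0.002801
(r − q) = 0.002801 / (120/360) = 0.008403
q = r − ln(F/S)/T = 0.0682 − 0.008403 = 0.059797
q = 5.98%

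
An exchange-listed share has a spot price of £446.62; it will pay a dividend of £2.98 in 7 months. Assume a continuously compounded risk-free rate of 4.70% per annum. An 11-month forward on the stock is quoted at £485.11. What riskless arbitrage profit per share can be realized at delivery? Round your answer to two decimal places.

£21.85 per share

PV(dividends) I = 2.98·e^(−0.0470·7/12) = 2.8994
Fair forward F* = (S − I)·e^(rT) = (446.62 − 2.8994)·e^0.043083 = 443.7206 × 1.044025 = 463.2554
Market £485.11 > fair 463.2554: forward overpriced → cash-and-carry (borrow at r, buy the stock and collect the dividends, short the forward).
Profit at T = |F_mkt − F*| = |485.11 − 463.2554| = £21.85 per share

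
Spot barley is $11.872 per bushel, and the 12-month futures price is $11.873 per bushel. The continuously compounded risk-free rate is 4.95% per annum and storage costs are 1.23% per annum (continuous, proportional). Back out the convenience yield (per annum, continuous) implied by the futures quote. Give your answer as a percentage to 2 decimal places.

6.17%

F = S·e^((r+u−y)T) ⇒ (r+u−y) = ln(F/S)/T
ln(11.873/11.872) = 0.000084; /T ⇒ 0.000084
y = r + u − ln(F/S)/T = 0.0495 + 0.0123 − 0.000084 = 0.061716
y = 6.17%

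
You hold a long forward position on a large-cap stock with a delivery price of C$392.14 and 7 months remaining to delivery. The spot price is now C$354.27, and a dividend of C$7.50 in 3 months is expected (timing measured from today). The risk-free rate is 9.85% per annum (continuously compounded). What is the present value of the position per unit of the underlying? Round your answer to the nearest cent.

-C$23.29

PV(remaining dividends) I = 7.50·e^(−0.0985·3/12) = 7.3176
Current forward F = (S − I)·e^(rT) = (354.27 − 7.3176)·e^(0.0985·7/12) = 346.9524 × 1.059141 = 367.4715
Value (long) = (F − K)·e^(−rT) = (367.4715 − 392.14) × 0.944161 = -23.2910
Value = -C$23.29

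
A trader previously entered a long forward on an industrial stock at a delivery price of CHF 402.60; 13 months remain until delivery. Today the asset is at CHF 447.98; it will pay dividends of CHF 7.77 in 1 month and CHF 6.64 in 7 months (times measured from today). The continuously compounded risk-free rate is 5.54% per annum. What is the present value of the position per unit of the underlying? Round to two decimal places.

CHF 54.67

PV(remaining dividends) I = 7.77·e^(−0.0554·1/12) + 6.64·e^(−0.0554·7/12) = 14.1631
Current forward F = (S − I)·e^(rT) = (447.98 − 14.1631)·e^(0.0554·13/12) = 433.8169 × 1.061854 = 460.6502
Value (long) = (F − K)·e^(−rT) = (460.6502 − 402.60) × 0.941749 = 54.6687
Value = CHF 54.67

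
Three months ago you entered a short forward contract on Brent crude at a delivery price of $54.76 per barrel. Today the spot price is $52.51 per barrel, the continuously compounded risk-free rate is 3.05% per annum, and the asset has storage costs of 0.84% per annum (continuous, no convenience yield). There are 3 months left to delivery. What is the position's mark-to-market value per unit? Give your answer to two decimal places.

$1.72 per barrel

Current fair forward for the remaining 3 months: F = S·e^((r + u)·T), (r + u) = 0.0305 + 0.0084 = 0.0389
F = 52.51 · e^(0.0389 × 3/12) = 52.51 × 1.009772 = 53.0231
Value of long forward = (F − K)·e^(−rT) = (53.0231 − 54.76) · e^(−0.0305·3/12)
= -1.7369 × 0.992404 = -1.72
Short position value = −(long value) = $1.72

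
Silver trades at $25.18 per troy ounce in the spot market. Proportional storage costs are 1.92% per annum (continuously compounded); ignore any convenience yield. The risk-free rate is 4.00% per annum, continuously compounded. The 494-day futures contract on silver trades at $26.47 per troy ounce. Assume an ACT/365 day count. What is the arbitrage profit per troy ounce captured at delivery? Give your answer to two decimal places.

$0.81 per troy ounce

Fair futures: F* = S·e^(carry·T), with carry = (r + u) = 0.0400 + 0.0192 = 0.0592
F* = 25.18 · e^(0.0592 × 494/365) = 25.18 · e^0.080123 = 25.18 × 1.083420 = $27.2805
Market $26.47 < fair $27.2805: forward underpriced → reverse cash-and-carry (short spot, go long the forward).
At maturity, profit = |F_mkt − F*| = |26.47 − 27.2805| = $0.81 per troy ounce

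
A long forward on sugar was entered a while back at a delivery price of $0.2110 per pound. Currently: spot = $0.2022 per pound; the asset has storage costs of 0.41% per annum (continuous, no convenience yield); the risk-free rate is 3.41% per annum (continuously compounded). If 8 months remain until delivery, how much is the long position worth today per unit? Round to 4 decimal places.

-$0.0035 per pound

Current fair forward for the remaining 8 months: F = S·e^((r + u)·T), (r + u) = 0.0341 + 0.0041 = 0.0382
F = 0.2022 · e^(0.0382 × 8/12) = 0.2022 × 1.025794 = 0.2074
Value of long forward = (F − K)·e^(−rT) = (0.2074 − 0.2110) · e^(−0.0341·8/12)
= -0.0036 × 0.977523 = -0.0035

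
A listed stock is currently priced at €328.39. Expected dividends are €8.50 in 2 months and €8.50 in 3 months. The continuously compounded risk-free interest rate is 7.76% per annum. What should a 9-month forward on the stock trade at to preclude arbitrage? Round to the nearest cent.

PV(dividends) I = 8.50·e^(−0.0776·2/12) + 8.50·e^(−0.0776·3/12)
I = 8.3908 + 8.3367 = 16.7275
F = (S − I)·e^(rT) = (328.39 − 16.7275) · e^(0.0776·9/12)
= 311.6625 · e^0.058200 = 311.6625 × 1.059927 = €330.34

€330.34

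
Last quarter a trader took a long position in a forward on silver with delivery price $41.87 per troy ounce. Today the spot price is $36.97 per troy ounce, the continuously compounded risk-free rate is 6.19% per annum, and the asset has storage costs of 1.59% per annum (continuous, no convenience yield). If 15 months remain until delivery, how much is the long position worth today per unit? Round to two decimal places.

-$1.04 per troy ounce

Current fair forward for the remaining 15 months: F = S·e^((r + u)·T), (r + u) = 0.0619 + 0.0159 = 0.0778
F = 36.97 · e^(0.0778 × 15/12) = 36.97 × 1.102136 = 40.7460
Value of long forward = (F − K)·e^(−rT) = (40.7460 − 41.87) · e^(−0.0619·15/12)
= -1.1240 × 0.925543 = -1.04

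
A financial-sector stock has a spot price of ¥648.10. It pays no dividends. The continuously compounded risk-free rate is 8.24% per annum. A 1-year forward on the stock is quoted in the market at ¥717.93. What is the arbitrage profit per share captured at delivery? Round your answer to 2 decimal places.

¥14.16 per share

Fair forward: F* = S·e^(carry·T), with carry = r = 0.0824
F* = 648.10 · e^(0.0824 × 1) = 648.10 · e^0.082400 = 648.10 × 1.085890 = ¥703.7653
Market ¥717.93 > fair ¥703.7653: forward overpriced → cash-and-carry (buy spot, short the forward).
At maturity, profit = |F_mkt − F*| = |717.93 − 703.7653| = ¥14.16 per share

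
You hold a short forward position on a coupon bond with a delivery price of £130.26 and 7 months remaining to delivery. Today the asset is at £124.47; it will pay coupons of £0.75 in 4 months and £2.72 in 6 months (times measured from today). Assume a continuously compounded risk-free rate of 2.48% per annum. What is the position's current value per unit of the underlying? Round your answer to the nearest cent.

£7.35

PV(remaining coupons) I = 0.75·e^(−0.0248·4/12) + 2.72·e^(−0.0248·6/12) = 3.4303
Current forward F = (S − I)·e^(rT) = (124.47 − 3.4303)·e^(0.0248·7/12) = 121.0397 × 1.014572 = 122.8035
Value (long) = (F − K)·e^(−rT) = (122.8035 − 130.26) × 0.985637 = -7.3494
Short position value = −(long value) = £7.35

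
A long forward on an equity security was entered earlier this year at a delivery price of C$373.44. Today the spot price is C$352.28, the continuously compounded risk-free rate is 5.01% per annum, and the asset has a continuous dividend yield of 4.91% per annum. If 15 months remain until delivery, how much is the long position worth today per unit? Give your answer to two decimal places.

Current fair forward for the remaining 15 months: F = S·e^((r − q)·T), (r − q) = 0.0501 − 0.0491 = 0.0010
F = 352.28 · e^(0.0010 × 15/12) = 352.28 × 1.001251 = 352.7207
Value of long forward = (F − K)·e^(−rT) = (352.7207 − 373.44) · e^(−0.0501·15/12)
= -20.7193 × 0.939296 = -19.46

-C$19.46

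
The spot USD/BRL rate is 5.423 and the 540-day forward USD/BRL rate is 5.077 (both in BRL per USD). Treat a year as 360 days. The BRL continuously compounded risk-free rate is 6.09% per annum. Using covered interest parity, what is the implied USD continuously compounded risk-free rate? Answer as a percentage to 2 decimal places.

F = S·e^((r_BRL − r_USD)T) ⇒ r_USD = r_BRL − ln(F/S)/T
ln(5.077/5.423) = -0.065929; /(540/360) = -0.043953
r_USD = 0.0609 + 0.043953 = 0.104853
r_USD = 10.49%

10.49%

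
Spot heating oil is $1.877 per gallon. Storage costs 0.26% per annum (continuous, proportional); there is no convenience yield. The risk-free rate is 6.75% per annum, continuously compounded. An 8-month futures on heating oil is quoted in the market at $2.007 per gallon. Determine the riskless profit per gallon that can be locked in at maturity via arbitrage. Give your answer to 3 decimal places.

$0.040 per gallon

Fair futures: F* = S·e^(carry·T), with carry = (r + u) = 0.0675 + 0.0026 = 0.0701
F* = 1.877 · e^(0.0701 × 8/12) = 1.877 · e^0.046733 = 1.877 × 1.047842 = $1.9668
Market $2.007 > fair $1.9668: forward overpriced → cash-and-carry (buy spot, short the forward).
At maturity, profit = |F_mkt − F*| = |2.007 − 1.9668| = $0.040 per gallon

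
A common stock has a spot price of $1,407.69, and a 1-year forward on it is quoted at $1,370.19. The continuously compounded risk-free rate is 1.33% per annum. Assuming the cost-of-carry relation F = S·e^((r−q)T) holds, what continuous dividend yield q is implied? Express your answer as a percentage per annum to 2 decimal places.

4.03%

From F = S·e^((r−q)T): (r − q) = ln(F/S)/T
ln(1370.19/1407.69) = ln(0.973361) = -0.027000
(r − q) = -0.027000 / (1) = -0.027000
q = r − ln(F/S)/T = 0.0133 + 0.027000 = 0.040300
q = 4.03%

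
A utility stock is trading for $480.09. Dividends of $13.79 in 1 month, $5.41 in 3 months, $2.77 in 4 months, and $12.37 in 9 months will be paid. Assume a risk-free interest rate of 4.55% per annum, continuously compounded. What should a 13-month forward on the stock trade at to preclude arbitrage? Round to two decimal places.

$468.87

PV(dividends) I = 13.79·e^(−0.0455·1/12) + 5.41·e^(−0.0455·3/12) + 2.77·e^(−0.0455·4/12) + 12.37·e^(−0.0455·9/12)
I = 13.7378 + 5.3488 + 2.7283 + 11.9550 = 33.7699
F = (S − I)·e^(rT) = (480.09 − 33.7699) · e^(0.0455·13/12)
= 446.3201 · e^0.049292 = 446.3201 × 1.050527 = $468.87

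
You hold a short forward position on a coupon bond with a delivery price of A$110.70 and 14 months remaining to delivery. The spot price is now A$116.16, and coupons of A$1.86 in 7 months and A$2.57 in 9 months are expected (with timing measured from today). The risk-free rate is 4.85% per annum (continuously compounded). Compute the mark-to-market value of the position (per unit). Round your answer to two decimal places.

-A$7.26

PV(remaining coupons) I = 1.86·e^(−0.0485·7/12) + 2.57·e^(−0.0485·9/12) = 4.2863
Current forward F = (S − I)·e^(rT) = (116.16 − 4.2863)·e^(0.0485·14/12) = 111.8737 × 1.058215 = 118.3864
Value (long) = (F − K)·e^(−rT) = (118.3864 − 110.70) × 0.944988 = 7.2636
Short position value = −(long value) = -A$7.26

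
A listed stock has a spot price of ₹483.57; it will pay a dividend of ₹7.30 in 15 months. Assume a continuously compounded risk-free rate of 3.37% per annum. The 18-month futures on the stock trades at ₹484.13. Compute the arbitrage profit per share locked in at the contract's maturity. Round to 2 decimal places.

PV(dividends) I = 7.30·e^(−0.0337·15/12) = 6.9989
Fair futures F* = (S − I)·e^(rT) = (483.57 − 6.9989)·e^0.050550 = 476.5711 × 1.051849 = 501.2808
Market ₹484.13 < fair 501.2808: forward underpriced → reverse cash-and-carry (short the stock, invest proceeds at r, pay the dividends, go long the forward).
Profit at T = |F_mkt − F*| = |484.13 − 501.2808| = ₹17.15 per share

₹17.15 per share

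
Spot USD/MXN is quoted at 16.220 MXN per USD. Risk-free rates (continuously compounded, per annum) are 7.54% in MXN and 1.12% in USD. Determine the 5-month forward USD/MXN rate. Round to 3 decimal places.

16.660

F = S·e^((r_MXN − r_USD)T) = 16.220 · e^((0.0754 − 0.0112) × 5/12)
= 16.220 · e^0.026750 = 16.220 × 1.027111
F = 16.660 MXN per USD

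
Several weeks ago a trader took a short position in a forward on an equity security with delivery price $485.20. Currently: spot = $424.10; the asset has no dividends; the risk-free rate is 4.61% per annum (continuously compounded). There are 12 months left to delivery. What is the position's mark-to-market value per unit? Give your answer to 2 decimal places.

$39.24

Current fair forward for the remaining 12 months: F = S·e^(r·T), r = 0.0461
F = 424.10 · e^(0.0461 × 12/12) = 424.10 × 1.047179 = 444.1086
Value of long forward = (F − K)·e^(−rT) = (444.1086 − 485.20) · e^(−0.0461·12/12)
= -41.0914 × 0.954946 = -39.24
Short position value = −(long value) = $39.24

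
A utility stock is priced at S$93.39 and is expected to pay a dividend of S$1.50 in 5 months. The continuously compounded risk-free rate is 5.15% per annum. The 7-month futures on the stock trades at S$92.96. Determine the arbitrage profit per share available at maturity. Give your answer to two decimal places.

S$1.77 per share

PV(dividends) I = 1.50·e^(−0.0515·5/12) = 1.4682
Fair futures F* = (S − I)·e^(rT) = (93.39 − 1.4682)·e^0.030042 = 91.9218 × 1.030498 = 94.7252
Market S$92.96 < fair 94.7252: forward underpriced → reverse cash-and-carry (short the stock, invest proceeds at r, pay the dividends, go long the forward).
Profit at T = |F_mkt − F*| = |92.96 − 94.7252| = S$1.77 per share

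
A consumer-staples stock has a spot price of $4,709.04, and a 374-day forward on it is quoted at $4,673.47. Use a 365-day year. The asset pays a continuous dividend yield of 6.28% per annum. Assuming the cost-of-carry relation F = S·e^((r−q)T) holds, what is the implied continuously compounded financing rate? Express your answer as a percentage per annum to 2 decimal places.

From F = S·e^((r−q)T): (r − q) = ln(F/S)/T
ln(4673.47/4709.04) = ln(0.992446) = -0.007583
(r − q) = -0.007583 / (374/365) = -0.007401
r = ln(F/S)/T + q = -0.007401 + 0.0628 = 0.055399
r = 5.54%

5.54%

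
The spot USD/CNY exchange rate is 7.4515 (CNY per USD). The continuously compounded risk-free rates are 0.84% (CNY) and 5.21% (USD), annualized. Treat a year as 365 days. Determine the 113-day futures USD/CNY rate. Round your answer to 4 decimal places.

F = S·e^((r_CNY − r_USD)T) = 7.4515 · e^((0.0084 − 0.0521) × 113/365)
= 7.4515 · e^-0.013529 = 7.4515 × 0.986562
F = 7.3514 CNY per USD

7.3514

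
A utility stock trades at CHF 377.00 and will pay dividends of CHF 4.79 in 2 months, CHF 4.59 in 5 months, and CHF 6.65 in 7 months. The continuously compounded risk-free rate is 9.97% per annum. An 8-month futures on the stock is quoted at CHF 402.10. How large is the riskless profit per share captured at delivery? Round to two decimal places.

PV(dividends) I = 4.79·e^(−0.0997·2/12) + 4.59·e^(−0.0997·5/12) + 6.65·e^(−0.0997·7/12) = 15.3886
Fair futures F* = (S − I)·e^(rT) = (377.00 − 15.3886)·e^0.066467 = 361.6114 × 1.068726 = 386.4635
Market CHF 402.10 > fair 386.4635: forward overpriced → cash-and-carry (borrow at r, buy the stock and collect the dividends, short the forward).
Profit at T = |F_mkt − F*| = |402.10 − 386.4635| = CHF 15.64 per share

CHF 15.64 per share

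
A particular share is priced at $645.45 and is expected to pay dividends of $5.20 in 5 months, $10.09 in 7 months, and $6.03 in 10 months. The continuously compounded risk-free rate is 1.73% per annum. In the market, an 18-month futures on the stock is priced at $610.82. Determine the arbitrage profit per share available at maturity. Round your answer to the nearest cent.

$29.95 per share

PV(dividends) I = 5.20·e^(−0.0173·5/12) + 10.09·e^(−0.0173·7/12) + 6.03·e^(−0.0173·10/12) = 21.0950
Fair futures F* = (S − I)·e^(rT) = (645.45 − 21.0950)·e^0.025950 = 624.3550 × 1.026290 = 640.7693
Market $610.82 < fair 640.7693: forward underpriced → reverse cash-and-carry (short the stock, invest proceeds at r, pay the dividends, go long the forward).
Profit at T = |F_mkt − F*| = |610.82 − 640.7693| = $29.95 per share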